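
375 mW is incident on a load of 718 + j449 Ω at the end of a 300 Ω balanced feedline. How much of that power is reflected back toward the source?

P_reflected ≈ 114 mW

|Γ| = |(418 + j449)/(1018 + j449)| = 0.551
|Γ|² = 0.304
P_refl = |Γ|²·P_inc = 114 mW, P_del = (1 − |Γ|²)·P_inc = 261 mW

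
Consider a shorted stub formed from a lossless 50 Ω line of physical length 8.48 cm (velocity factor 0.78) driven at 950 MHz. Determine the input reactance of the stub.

X_in ≈ -74.3 Ω (capacitive)

λ = v/f = 0.78·c / 950 MHz = 0.246 m
βl = 2π·l/λ = 2π × 0.344 = 124°
tan(βl) = -1.49
For a shorted stub, Z_in = jZ_0·tan(βl)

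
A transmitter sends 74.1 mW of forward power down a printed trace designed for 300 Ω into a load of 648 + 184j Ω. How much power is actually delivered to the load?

|Γ| = |(348 + j184)/(948 + j184)| = 0.408
|Γ|² = 0.166
P_refl = |Γ|²·P_inc = 12.3 mW, P_del = (1 − |Γ|²)·P_inc = 61.8 mW

P_delivered ≈ 61.8 mW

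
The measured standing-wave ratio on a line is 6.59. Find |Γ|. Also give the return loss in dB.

|Γ| ≈ 0.736; return loss ≈ 2.66 dB

|Γ| = (S − 1)/(S + 1) = (6.59 − 1)/(6.59 + 1) = 5.59/7.59
RL = −20·log₁₀|Γ| = −20·log₁₀(0.736)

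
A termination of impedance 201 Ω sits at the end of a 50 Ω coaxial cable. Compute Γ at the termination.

Γ = 0.602

Γ = (Z_L − Z_0)/(Z_L + Z_0) = (201 − 50)/(201 + 50) = 151/251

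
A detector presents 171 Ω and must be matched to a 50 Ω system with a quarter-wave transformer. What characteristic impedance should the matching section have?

Z_qwt ≈ 92.5 Ω

Z_qwt = √(Z_0·R_L) = √(50 × 171) = √8550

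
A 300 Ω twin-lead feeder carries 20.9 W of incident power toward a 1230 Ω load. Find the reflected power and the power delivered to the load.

P_reflected ≈ 7.72 W; P_delivered ≈ 13.2 W

Γ = (1230 − 300)/(1230 + 300) = 0.608
|Γ|² = 0.369
P_refl = |Γ|²·P_inc = 7.72 W, P_del = (1 − |Γ|²)·P_inc = 13.2 W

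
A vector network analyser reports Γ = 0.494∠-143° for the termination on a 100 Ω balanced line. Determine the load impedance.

Z_L = Z_0·(1 + Γ)/(1 − Γ) = 100·(0.605 − j0.297)/(1.39 + j0.297)

Z_L ≈ 37.2 − j29.2 Ω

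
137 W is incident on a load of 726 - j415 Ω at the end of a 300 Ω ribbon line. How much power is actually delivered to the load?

|Γ| = |(426 − j415)/(1026 − j415)| = 0.537
|Γ|² = 0.289
P_refl = |Γ|²·P_inc = 39.6 W, P_del = (1 − |Γ|²)·P_inc = 97.4 W

P_delivered ≈ 97.4 W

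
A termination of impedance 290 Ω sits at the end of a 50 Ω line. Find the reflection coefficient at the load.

Γ = 0.706

Γ = (Z_L − Z_0)/(Z_L + Z_0) = (290 − 50)/(290 + 50) = 240/340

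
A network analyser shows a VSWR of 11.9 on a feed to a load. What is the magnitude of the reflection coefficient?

|Γ| = (S − 1)/(S + 1) = (11.9 − 1)/(11.9 + 1) = 10.9/12.9

|Γ| ≈ 0.845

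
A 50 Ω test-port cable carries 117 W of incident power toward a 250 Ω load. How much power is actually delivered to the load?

P_delivered ≈ 65 W

Γ = (250 − 50)/(250 + 50) = 0.667
|Γ|² = 0.444
P_refl = |Γ|²·P_inc = 52 W, P_del = (1 − |Γ|²)·P_inc = 65 W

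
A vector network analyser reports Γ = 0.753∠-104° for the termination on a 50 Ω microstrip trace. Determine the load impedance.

Z_L ≈ 11.2 − j37.8 Ω

Z_L = Z_0·(1 + Γ)/(1 − Γ) = 50·(0.818 − j0.731)/(1.18 + j0.731)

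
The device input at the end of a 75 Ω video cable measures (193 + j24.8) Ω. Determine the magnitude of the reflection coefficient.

Γ = (Z_L − Z_0)/(Z_L + Z_0) = (118 + j24.8)/(268 + j24.8)
|Γ| = 121/269

|Γ| ≈ 0.448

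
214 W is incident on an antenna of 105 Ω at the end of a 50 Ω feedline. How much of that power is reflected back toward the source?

P_reflected ≈ 26.9 W

Γ = (105 − 50)/(105 + 50) = 0.355
|Γ|² = 0.126
P_refl = |Γ|²·P_inc = 26.9 W, P_del = (1 − |Γ|²)·P_inc = 187 W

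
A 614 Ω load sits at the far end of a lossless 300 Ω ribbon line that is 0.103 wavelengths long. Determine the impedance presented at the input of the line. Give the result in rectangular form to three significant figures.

Z_in ≈ 284 − j213 Ω

βl = 2π × 0.103 = 37.1°
tan(βl) = tan(37.1°) = 0.756
Z_in = Z_0·(Z_L + jZ_0·tanβl)/(Z_0 + jZ_L·tanβl)
     = 300·(614 + j227)/(300 + j464)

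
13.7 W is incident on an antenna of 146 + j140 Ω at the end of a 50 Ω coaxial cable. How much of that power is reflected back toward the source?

|Γ| = |(96 + j140)/(196 + j140)| = 0.705
|Γ|² = 0.497
P_refl = |Γ|²·P_inc = 6.8 W, P_del = (1 − |Γ|²)·P_inc = 6.9 W

P_reflected ≈ 6.8 W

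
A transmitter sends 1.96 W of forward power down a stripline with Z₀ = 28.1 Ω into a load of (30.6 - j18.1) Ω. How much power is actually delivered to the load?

|Γ| = |(2.5 − j18.1)/(58.7 − j18.1)| = 0.297
|Γ|² = 0.0885
P_refl = |Γ|²·P_inc = 0.173 W, P_del = (1 − |Γ|²)·P_inc = 1.79 W

P_delivered ≈ 1.79 W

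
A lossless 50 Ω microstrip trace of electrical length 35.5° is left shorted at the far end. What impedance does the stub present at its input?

tan(βl) = 0.713
For a shorted stub, Z_in = jZ_0·tan(βl)

Z_in ≈ +j35.7 Ω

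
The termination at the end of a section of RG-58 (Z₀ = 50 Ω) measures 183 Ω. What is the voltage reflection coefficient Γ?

Γ = (Z_L − Z_0)/(Z_L + Z_0) = (183 − 50)/(183 + 50) = 133/233

Γ = 0.571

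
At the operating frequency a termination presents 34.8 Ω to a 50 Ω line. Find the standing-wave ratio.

VSWR ≈ 1.44

For a purely resistive load, VSWR = R_L/Z_0 or Z_0/R_L (whichever > 1) = 50/34.8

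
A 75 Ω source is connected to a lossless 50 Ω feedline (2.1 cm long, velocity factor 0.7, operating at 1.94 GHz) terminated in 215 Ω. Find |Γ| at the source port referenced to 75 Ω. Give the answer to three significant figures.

λ = v/f = 0.7·c / 1.94 GHz = 0.108 m
βl = 2π·l/λ = 2π × 0.194 = 69.8°
tan(βl) = 2.72
Z_in = Z_0·(Z_L + jZ_0·tanβl)/(Z_0 + jZ_L·tanβl) = 13.1 − j17.2 Ω
Γ_s = (Z_in − Z_s)/(Z_in + Z_s) = (-61.9 − j17.2)/(88.1 − j17.2), |Γ_s| = 0.716

|Γ| ≈ 0.716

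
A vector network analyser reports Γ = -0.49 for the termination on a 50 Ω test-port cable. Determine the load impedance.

Z_L ≈ 17.1 Ω

Z_L = Z_0·(1 + Γ)/(1 − Γ) = 50·(0.51)/(1.49)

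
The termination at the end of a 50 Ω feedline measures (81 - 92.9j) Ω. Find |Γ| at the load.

Γ = (Z_L − Z_0)/(Z_L + Z_0) = (31 − j92.9)/(131 − j92.9)
|Γ| = 97.9/161

|Γ| ≈ 0.61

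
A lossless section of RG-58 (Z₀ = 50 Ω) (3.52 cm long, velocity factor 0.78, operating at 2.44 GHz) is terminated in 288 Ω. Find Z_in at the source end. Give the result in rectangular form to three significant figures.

λ = v/f = 0.78·c / 2.44 GHz = 0.0959 m
βl = 2π·l/λ = 2π × 0.367 = 132°
tan(βl) = tan(132°) = -1.11
Z_in = Z_0·(Z_L + jZ_0·tanβl)/(Z_0 + jZ_L·tanβl)
     = 50·(288 − j55.3)/(50 − j318)

Z_in ≈ 15.4 + j42.8 Ω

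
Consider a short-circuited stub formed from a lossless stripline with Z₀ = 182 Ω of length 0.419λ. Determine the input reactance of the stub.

βl = 2π × 0.419 = 151°
tan(βl) = -0.558
For a short-circuited stub, Z_in = jZ_0·tan(βl)

X_in ≈ -102 Ω (capacitive)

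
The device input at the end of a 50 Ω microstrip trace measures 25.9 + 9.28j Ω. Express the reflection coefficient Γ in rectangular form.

Γ ≈ -0.298 + j0.159

Γ = (Z_L − Z_0)/(Z_L + Z_0) = (-24.1 + j9.28)/(75.9 + j9.28)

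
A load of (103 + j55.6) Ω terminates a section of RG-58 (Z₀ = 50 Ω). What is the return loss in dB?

Γ = (53 + j55.6)/(153 + j55.6), |Γ| = 0.472
RL = −20·log₁₀|Γ| = −20·log₁₀(0.472)

RL ≈ 6.52 dB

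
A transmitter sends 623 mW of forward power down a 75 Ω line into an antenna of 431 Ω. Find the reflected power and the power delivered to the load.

Γ = (431 − 75)/(431 + 75) = 0.704
|Γ|² = 0.495
P_refl = |Γ|²·P_inc = 308 mW, P_del = (1 − |Γ|²)·P_inc = 315 mW

P_reflected ≈ 308 mW; P_delivered ≈ 315 mW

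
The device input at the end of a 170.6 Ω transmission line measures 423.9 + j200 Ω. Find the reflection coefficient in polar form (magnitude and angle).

Γ ≈ 0.515 ∠ 19.7°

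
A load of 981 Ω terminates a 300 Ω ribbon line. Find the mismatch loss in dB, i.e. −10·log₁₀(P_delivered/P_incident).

mismatch loss ≈ 1.44 dB

Γ = (981 − 300)/(981 + 300) = 0.532
|Γ|² = 0.283, so P_del/P_inc = 1 − |Γ|² = 0.717
ML = −10·log₁₀(1 − |Γ|²)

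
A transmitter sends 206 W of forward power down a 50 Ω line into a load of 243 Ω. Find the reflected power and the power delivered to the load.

Γ = (243 − 50)/(243 + 50) = 0.659
|Γ|² = 0.434
P_refl = |Γ|²·P_inc = 89.4 W, P_del = (1 − |Γ|²)·P_inc = 117 W

P_reflected ≈ 89.4 W; P_delivered ≈ 117 W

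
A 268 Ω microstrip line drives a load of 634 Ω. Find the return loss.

Γ = (634 − 268)/(634 + 268) = 0.406
RL = −20·log₁₀|Γ| = −20·log₁₀(0.406)

RL ≈ 7.83 dB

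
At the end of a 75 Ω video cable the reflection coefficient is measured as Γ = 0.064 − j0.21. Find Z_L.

Z_L ≈ 77.6 − j34.2 Ω

Z_L = Z_0·(1 + Γ)/(1 − Γ) = 75·(1.06 − j0.21)/(0.936 + j0.21)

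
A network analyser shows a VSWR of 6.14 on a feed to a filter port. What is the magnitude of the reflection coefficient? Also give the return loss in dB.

|Γ| ≈ 0.72; return loss ≈ 2.85 dB

|Γ| = (S − 1)/(S + 1) = (6.14 − 1)/(6.14 + 1) = 5.14/7.14
RL = −20·log₁₀|Γ| = −20·log₁₀(0.72)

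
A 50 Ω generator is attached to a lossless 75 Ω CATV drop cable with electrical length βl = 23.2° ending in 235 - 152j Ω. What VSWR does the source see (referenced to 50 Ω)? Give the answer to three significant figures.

VSWR ≈ 5.78

tan(βl) = 0.429
Z_in = Z_0·(Z_L + jZ_0·tanβl)/(Z_0 + jZ_L·tanβl) = 52.5 − j102 Ω
Γ_s = (Z_in − Z_s)/(Z_in + Z_s) = (2.53 − j102)/(103 − j102), |Γ_s| = 0.705
VSWR = (1 + |Γ_s|)/(1 − |Γ_s|)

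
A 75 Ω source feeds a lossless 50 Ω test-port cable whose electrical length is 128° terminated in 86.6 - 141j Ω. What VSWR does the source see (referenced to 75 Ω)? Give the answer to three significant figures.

VSWR ≈ 6.59

tan(βl) = -1.28
Z_in = Z_0·(Z_L + jZ_0·tanβl)/(Z_0 + jZ_L·tanβl) = 19.5 + j62 Ω
Γ_s = (Z_in − Z_s)/(Z_in + Z_s) = (-55.5 + j62)/(94.5 + j62), |Γ_s| = 0.736
VSWR = (1 + |Γ_s|)/(1 − |Γ_s|)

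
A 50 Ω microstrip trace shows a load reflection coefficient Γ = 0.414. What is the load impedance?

Z_L = Z_0·(1 + Γ)/(1 − Γ) = 50·(1.41)/(0.586)

Z_L ≈ 121 Ω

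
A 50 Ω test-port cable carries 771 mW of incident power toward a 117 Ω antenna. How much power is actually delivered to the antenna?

P_delivered ≈ 647 mW

Γ = (117 − 50)/(117 + 50) = 0.401
|Γ|² = 0.161
P_refl = |Γ|²·P_inc = 124 mW, P_del = (1 − |Γ|²)·P_inc = 647 mW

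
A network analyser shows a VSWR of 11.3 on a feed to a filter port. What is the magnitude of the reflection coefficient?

|Γ| = (S − 1)/(S + 1) = (11.3 − 1)/(11.3 + 1) = 10.3/12.3

|Γ| ≈ 0.837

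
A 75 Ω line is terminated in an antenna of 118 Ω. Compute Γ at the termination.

Γ = 0.223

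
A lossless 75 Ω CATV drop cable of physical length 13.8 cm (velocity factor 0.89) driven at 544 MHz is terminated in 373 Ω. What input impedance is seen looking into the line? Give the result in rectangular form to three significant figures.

λ = v/f = 0.89·c / 544 MHz = 0.491 m
βl = 2π·l/λ = 2π × 0.281 = 101°
tan(βl) = tan(101°) = -5.04
Z_in = Z_0·(Z_L + jZ_0·tanβl)/(Z_0 + jZ_L·tanβl)
     = 75·(373 − j378)/(75 − j1880)

Z_in ≈ 15.6 + j14.3 Ω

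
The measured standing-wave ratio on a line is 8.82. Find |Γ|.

|Γ| = (S − 1)/(S + 1) = (8.82 − 1)/(8.82 + 1) = 7.82/9.82

|Γ| ≈ 0.796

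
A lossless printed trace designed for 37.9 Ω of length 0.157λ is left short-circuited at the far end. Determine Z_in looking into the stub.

βl = 2π × 0.157 = 56.5°
tan(βl) = 1.51
For a short-circuited stub, Z_in = jZ_0·tan(βl)

Z_in ≈ +j57.3 Ω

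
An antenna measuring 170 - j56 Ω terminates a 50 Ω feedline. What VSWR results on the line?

VSWR ≈ 3.8

Γ = (Z_L − Z_0)/(Z_L + Z_0) = (120 − j56)/(220 − j56)
|Γ| = 132/227 = 0.583
VSWR = (1 + |Γ|)/(1 − |Γ|) = 1.58/0.417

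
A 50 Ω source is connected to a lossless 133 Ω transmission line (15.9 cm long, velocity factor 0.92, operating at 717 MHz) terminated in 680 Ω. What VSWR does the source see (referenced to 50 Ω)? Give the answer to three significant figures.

λ = v/f = 0.92·c / 717 MHz = 0.385 m
βl = 2π·l/λ = 2π × 0.413 = 149°
tan(βl) = -0.608
Z_in = Z_0·(Z_L + jZ_0·tanβl)/(Z_0 + jZ_L·tanβl) = 87.3 + j191 Ω
Γ_s = (Z_in − Z_s)/(Z_in + Z_s) = (37.3 + j191)/(137 + j191), |Γ_s| = 0.827
VSWR = (1 + |Γ_s|)/(1 − |Γ_s|)

VSWR ≈ 10.5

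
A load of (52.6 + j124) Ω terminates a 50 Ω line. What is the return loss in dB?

RL ≈ 2.26 dB

Γ = (2.6 + j124)/(102.6 + j124), |Γ| = 0.771
RL = −20·log₁₀|Γ| = −20·log₁₀(0.771)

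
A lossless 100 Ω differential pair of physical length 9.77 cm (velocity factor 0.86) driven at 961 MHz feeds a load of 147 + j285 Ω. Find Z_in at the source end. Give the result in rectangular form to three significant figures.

Z_in ≈ 16.1 + j46.1 Ω

λ = v/f = 0.86·c / 961 MHz = 0.268 m
βl = 2π·l/λ = 2π × 0.364 = 131°
tan(βl) = tan(131°) = -1.15
Z_in = Z_0·(Z_L + jZ_0·tanβl)/(Z_0 + jZ_L·tanβl)
     = 100·(147 + j170)/(428 − j169)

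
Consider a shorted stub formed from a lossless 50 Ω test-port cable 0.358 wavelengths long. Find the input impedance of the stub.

βl = 2π × 0.358 = 129°
tan(βl) = -1.24
For a shorted stub, Z_in = jZ_0·tan(βl)

Z_in ≈ −j62 Ω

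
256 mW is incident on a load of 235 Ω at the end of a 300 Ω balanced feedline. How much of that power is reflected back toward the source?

P_reflected ≈ 3.78 mW

Γ = (235 − 300)/(235 + 300) = -0.121
|Γ|² = 0.0148
P_refl = |Γ|²·P_inc = 3.78 mW, P_del = (1 − |Γ|²)·P_inc = 252 mW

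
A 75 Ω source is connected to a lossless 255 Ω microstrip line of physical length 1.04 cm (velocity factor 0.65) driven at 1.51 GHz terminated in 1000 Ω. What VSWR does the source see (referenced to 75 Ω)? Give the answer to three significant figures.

λ = v/f = 0.65·c / 1.51 GHz = 0.129 m
βl = 2π·l/λ = 2π × 0.0805 = 29°
tan(βl) = 0.554
Z_in = Z_0·(Z_L + jZ_0·tanβl)/(Z_0 + jZ_L·tanβl) = 228 − j355 Ω
Γ_s = (Z_in − Z_s)/(Z_in + Z_s) = (153 − j355)/(303 − j355), |Γ_s| = 0.828
VSWR = (1 + |Γ_s|)/(1 − |Γ_s|)

VSWR ≈ 10.6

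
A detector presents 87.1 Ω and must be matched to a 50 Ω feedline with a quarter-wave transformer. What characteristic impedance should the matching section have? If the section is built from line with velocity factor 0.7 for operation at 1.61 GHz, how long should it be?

Z_qwt ≈ 66 Ω; length ≈ 3.26 cm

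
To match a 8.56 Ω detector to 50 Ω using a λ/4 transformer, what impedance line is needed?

Z_qwt = √(Z_0·R_L) = √(50 × 8.56) = √428

Z_qwt ≈ 20.7 Ω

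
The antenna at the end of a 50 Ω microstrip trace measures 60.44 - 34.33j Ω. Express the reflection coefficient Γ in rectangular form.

Γ = (Z_L − Z_0)/(Z_L + Z_0) = (10.44 − j34.33)/(110.4 − j34.33)

Γ ≈ 0.174 − j0.257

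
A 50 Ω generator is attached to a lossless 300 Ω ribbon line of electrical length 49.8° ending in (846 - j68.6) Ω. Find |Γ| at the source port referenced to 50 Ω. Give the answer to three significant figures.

tan(βl) = 1.18
Z_in = Z_0·(Z_L + jZ_0·tanβl)/(Z_0 + jZ_L·tanβl) = 159 − j193 Ω
Γ_s = (Z_in − Z_s)/(Z_in + Z_s) = (109 − j193)/(209 − j193), |Γ_s| = 0.779

|Γ| ≈ 0.779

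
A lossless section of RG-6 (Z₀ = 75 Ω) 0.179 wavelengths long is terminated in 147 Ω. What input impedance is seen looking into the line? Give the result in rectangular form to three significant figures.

βl = 2π × 0.179 = 64.4°
tan(βl) = tan(64.4°) = 2.09
Z_in = Z_0·(Z_L + jZ_0·tanβl)/(Z_0 + jZ_L·tanβl)
     = 75·(147 + j157)/(75 + j307)

Z_in ≈ 44.4 − j25 Ω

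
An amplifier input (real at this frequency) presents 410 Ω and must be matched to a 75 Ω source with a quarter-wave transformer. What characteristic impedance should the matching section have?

Z_qwt ≈ 175 Ω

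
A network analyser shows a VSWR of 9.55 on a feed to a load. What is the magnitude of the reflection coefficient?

|Γ| = (S − 1)/(S + 1) = (9.55 − 1)/(9.55 + 1) = 8.55/10.6

|Γ| ≈ 0.81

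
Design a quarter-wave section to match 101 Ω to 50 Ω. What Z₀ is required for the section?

Z_qwt = √(Z_0·R_L) = √(50 × 101) = √5050

Z_qwt ≈ 71.1 Ω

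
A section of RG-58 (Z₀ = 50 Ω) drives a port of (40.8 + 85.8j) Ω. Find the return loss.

RL ≈ 3.21 dB

Γ = (-9.2 + j85.8)/(90.8 + j85.8), |Γ| = 0.691
RL = −20·log₁₀|Γ| = −20·log₁₀(0.691)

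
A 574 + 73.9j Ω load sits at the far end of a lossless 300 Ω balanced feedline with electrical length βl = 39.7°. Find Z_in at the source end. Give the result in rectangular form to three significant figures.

Z_in ≈ 307 − j207 Ω

tan(βl) = tan(39.7°) = 0.83
Z_in = Z_0·(Z_L + jZ_0·tanβl)/(Z_0 + jZ_L·tanβl)
     = 300·(574 + j323)/(239 + j477)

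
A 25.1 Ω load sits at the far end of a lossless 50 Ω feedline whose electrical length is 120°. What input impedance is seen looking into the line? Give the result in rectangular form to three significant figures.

Z_in ≈ 57.2 − j36.9 Ω

tan(βl) = tan(120°) = -1.73
Z_in = Z_0·(Z_L + jZ_0·tanβl)/(Z_0 + jZ_L·tanβl)
     = 50·(25.1 − j86.6)/(50 − j43.5)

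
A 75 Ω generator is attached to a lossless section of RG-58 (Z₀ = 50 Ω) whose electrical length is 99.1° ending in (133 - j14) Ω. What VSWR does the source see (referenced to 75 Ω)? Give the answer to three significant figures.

VSWR ≈ 3.96

tan(βl) = -6.24
Z_in = Z_0·(Z_L + jZ_0·tanβl)/(Z_0 + jZ_L·tanβl) = 19.2 + j8.88 Ω
Γ_s = (Z_in − Z_s)/(Z_in + Z_s) = (-55.8 + j8.88)/(94.2 + j8.88), |Γ_s| = 0.596
VSWR = (1 + |Γ_s|)/(1 − |Γ_s|)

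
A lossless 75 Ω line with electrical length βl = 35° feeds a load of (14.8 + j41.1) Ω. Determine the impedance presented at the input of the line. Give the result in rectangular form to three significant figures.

tan(βl) = tan(35°) = 0.7
Z_in = Z_0·(Z_L + jZ_0·tanβl)/(Z_0 + jZ_L·tanβl)
     = 75·(14.8 + j93.6)/(46.2 + j10.4)

Z_in ≈ 55.3 + j140 Ω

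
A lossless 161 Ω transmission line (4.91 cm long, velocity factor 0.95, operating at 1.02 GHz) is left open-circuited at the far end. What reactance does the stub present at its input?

λ = v/f = 0.95·c / 1.02 GHz = 0.279 m
βl = 2π·l/λ = 2π × 0.176 = 63.3°
tan(βl) = 1.98
For an open-circuited stub, Z_in = −jZ_0·cot(βl) = −jZ_0/tan(βl)

X_in ≈ -81.1 Ω (capacitive)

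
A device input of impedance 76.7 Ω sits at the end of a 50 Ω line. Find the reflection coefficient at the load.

Γ = 0.211

Γ = (Z_L − Z_0)/(Z_L + Z_0) = (76.7 − 50)/(76.7 + 50) = 26.7/126.7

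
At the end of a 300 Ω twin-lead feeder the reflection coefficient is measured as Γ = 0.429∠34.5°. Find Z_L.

Z_L = Z_0·(1 + Γ)/(1 − Γ) = 300·(1.35 + j0.243)/(0.646 − j0.243)

Z_L ≈ 513 + j306 Ω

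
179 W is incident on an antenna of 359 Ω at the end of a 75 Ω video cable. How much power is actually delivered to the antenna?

Γ = (359 − 75)/(359 + 75) = 0.654
|Γ|² = 0.428
P_refl = |Γ|²·P_inc = 76.6 W, P_del = (1 − |Γ|²)·P_inc = 102 W

P_delivered ≈ 102 W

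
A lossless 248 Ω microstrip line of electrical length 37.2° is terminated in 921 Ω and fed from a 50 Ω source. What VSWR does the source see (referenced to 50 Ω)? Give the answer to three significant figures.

VSWR ≈ 12.4

tan(βl) = 0.759
Z_in = Z_0·(Z_L + jZ_0·tanβl)/(Z_0 + jZ_L·tanβl) = 162 − j269 Ω
Γ_s = (Z_in − Z_s)/(Z_in + Z_s) = (112 − j269)/(212 − j269), |Γ_s| = 0.851
VSWR = (1 + |Γ_s|)/(1 − |Γ_s|)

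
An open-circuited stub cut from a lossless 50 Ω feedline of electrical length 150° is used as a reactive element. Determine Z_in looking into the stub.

Z_in ≈ +j86.6 Ω

tan(βl) = -0.577
For an open-circuited stub, Z_in = −jZ_0·cot(βl) = −jZ_0/tan(βl)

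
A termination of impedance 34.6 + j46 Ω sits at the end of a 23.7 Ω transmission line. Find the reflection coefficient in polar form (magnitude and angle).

Γ ≈ 0.637 ∠ 38.4°

Γ = (Z_L − Z_0)/(Z_L + Z_0) = (10.9 + j46)/(58.3 + j46)
|Γ| = 47.3/74.3 = 0.637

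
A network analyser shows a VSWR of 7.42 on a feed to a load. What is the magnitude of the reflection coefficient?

|Γ| = (S − 1)/(S + 1) = (7.42 − 1)/(7.42 + 1) = 6.42/8.42

|Γ| ≈ 0.762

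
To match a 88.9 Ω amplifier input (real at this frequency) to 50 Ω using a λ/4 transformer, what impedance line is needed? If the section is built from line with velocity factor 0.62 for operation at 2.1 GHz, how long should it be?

Z_qwt ≈ 66.7 Ω; length ≈ 2.21 cm

Z_qwt = √(Z_0·R_L) = √(50 × 88.9) = √4445
λ = 0.62·c/f = 0.0886 m, so l = λ/4 = 0.0221 m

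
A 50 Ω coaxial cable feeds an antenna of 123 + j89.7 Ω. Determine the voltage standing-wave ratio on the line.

VSWR ≈ 3.92

Γ = (Z_L − Z_0)/(Z_L + Z_0) = (73 + j89.7)/(173 + j89.7)
|Γ| = 116/195 = 0.593
VSWR = (1 + |Γ|)/(1 − |Γ|) = 1.59/0.407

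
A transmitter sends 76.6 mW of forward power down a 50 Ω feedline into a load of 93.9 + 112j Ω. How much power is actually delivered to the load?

|Γ| = |(43.9 + j112)/(143.9 + j112)| = 0.66
|Γ|² = 0.435
P_refl = |Γ|²·P_inc = 33.3 mW, P_del = (1 − |Γ|²)·P_inc = 43.3 mW

P_delivered ≈ 43.3 mW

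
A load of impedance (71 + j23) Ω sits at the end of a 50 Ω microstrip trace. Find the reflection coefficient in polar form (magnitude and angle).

Γ ≈ 0.253 ∠ 36.8°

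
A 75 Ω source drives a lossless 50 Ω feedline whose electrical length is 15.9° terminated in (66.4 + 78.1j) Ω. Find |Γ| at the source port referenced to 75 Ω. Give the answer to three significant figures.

|Γ| ≈ 0.423

tan(βl) = 0.285
Z_in = Z_0·(Z_L + jZ_0·tanβl)/(Z_0 + jZ_L·tanβl) = 159 + j57.9 Ω
Γ_s = (Z_in − Z_s)/(Z_in + Z_s) = (84.1 + j57.9)/(234 + j57.9), |Γ_s| = 0.423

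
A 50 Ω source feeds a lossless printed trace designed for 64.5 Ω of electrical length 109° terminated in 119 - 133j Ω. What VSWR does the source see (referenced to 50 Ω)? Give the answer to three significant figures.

tan(βl) = -2.9
Z_in = Z_0·(Z_L + jZ_0·tanβl)/(Z_0 + jZ_L·tanβl) = 20.9 + j41.7 Ω
Γ_s = (Z_in − Z_s)/(Z_in + Z_s) = (-29.1 + j41.7)/(70.9 + j41.7), |Γ_s| = 0.618
VSWR = (1 + |Γ_s|)/(1 − |Γ_s|)

VSWR ≈ 4.23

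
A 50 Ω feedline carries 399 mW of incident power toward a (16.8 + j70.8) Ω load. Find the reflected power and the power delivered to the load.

|Γ| = |(-33.2 + j70.8)/(66.8 + j70.8)| = 0.803
|Γ|² = 0.645
P_refl = |Γ|²·P_inc = 258 mW, P_del = (1 − |Γ|²)·P_inc = 141 mW

P_reflected ≈ 258 mW; P_delivered ≈ 141 mW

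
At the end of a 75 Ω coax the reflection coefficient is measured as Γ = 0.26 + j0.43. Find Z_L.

Z_L = Z_0·(1 + Γ)/(1 − Γ) = 75·(1.26 + j0.43)/(0.74 − j0.43)

Z_L ≈ 76.5 + j88.1 Ω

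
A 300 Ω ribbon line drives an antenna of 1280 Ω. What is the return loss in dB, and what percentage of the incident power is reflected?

RL ≈ 4.15 dB; 38.5% of incident power reflected

Γ = (1280 − 300)/(1280 + 300) = 0.62
RL = −20·log₁₀(0.62) = 4.15 dB
P_refl/P_inc = |Γ|² = 0.385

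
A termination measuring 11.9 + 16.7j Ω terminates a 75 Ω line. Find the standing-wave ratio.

Γ = (Z_L − Z_0)/(Z_L + Z_0) = (-63.1 + j16.7)/(86.9 + j16.7)
|Γ| = 65.3/88.5 = 0.738
VSWR = (1 + |Γ|)/(1 − |Γ|) = 1.74/0.262

VSWR ≈ 6.62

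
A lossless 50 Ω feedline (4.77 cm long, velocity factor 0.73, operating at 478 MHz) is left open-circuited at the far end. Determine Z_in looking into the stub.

Z_in ≈ −j65.2 Ω

λ = v/f = 0.73·c / 478 MHz = 0.458 m
βl = 2π·l/λ = 2π × 0.104 = 37.5°
tan(βl) = 0.767
For an open-circuited stub, Z_in = −jZ_0·cot(βl) = −jZ_0/tan(βl)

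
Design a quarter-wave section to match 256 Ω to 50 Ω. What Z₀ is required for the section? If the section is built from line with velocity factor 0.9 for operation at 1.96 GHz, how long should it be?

Z_qwt ≈ 113 Ω; length ≈ 3.44 cm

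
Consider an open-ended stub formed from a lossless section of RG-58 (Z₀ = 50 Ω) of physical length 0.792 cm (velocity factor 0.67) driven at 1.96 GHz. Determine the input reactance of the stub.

X_in ≈ -94.8 Ω (capacitive)

λ = v/f = 0.67·c / 1.96 GHz = 0.103 m
βl = 2π·l/λ = 2π × 0.0772 = 27.8°
tan(βl) = 0.527
For an open-ended stub, Z_in = −jZ_0·cot(βl) = −jZ_0/tan(βl)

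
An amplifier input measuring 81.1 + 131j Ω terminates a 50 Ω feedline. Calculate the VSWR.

VSWR ≈ 6.31

Γ = (Z_L − Z_0)/(Z_L + Z_0) = (31.1 + j131)/(131.1 + j131)
|Γ| = 135/185 = 0.726
VSWR = (1 + |Γ|)/(1 − |Γ|) = 1.73/0.274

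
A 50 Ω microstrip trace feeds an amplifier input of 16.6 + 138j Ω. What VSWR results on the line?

VSWR ≈ 26.3

Γ = (Z_L − Z_0)/(Z_L + Z_0) = (-33.4 + j138)/(66.6 + j138)
|Γ| = 142/153 = 0.927
VSWR = (1 + |Γ|)/(1 − |Γ|) = 1.93/0.0734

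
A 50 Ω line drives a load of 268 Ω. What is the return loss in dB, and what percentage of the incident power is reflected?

Γ = (268 − 50)/(268 + 50) = 0.686
RL = −20·log₁₀(0.686) = 3.28 dB
P_refl/P_inc = |Γ|² = 0.47

RL ≈ 3.28 dB; 47% of incident power reflected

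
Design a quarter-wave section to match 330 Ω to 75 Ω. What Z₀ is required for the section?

Z_qwt = √(Z_0·R_L) = √(75 × 330) = √24750

Z_qwt ≈ 157 Ω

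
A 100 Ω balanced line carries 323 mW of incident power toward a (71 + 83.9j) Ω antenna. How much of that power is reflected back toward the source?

|Γ| = |(-29 + j83.9)/(171 + j83.9)| = 0.466
|Γ|² = 0.217
P_refl = |Γ|²·P_inc = 70.2 mW, P_del = (1 − |Γ|²)·P_inc = 253 mW

P_reflected ≈ 70.2 mW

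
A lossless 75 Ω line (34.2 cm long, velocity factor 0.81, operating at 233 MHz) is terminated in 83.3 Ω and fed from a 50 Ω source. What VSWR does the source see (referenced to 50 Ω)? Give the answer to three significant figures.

λ = v/f = 0.81·c / 233 MHz = 1.04 m
βl = 2π·l/λ = 2π × 0.328 = 118°
tan(βl) = -1.88
Z_in = Z_0·(Z_L + jZ_0·tanβl)/(Z_0 + jZ_L·tanβl) = 70.5 + j6.15 Ω
Γ_s = (Z_in − Z_s)/(Z_in + Z_s) = (20.5 + j6.15)/(120 + j6.15), |Γ_s| = 0.177
VSWR = (1 + |Γ_s|)/(1 − |Γ_s|)

VSWR ≈ 1.43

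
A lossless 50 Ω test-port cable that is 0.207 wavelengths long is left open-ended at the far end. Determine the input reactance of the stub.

X_in ≈ -13.8 Ω (capacitive)

βl = 2π × 0.207 = 74.5°
tan(βl) = 3.61
For an open-ended stub, Z_in = −jZ_0·cot(βl) = −jZ_0/tan(βl)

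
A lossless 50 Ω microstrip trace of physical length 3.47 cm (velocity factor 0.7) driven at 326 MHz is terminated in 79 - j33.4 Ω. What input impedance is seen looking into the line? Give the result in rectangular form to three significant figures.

λ = v/f = 0.7·c / 326 MHz = 0.644 m
βl = 2π·l/λ = 2π × 0.0539 = 19.4°
tan(βl) = tan(19.4°) = 0.352
Z_in = Z_0·(Z_L + jZ_0·tanβl)/(Z_0 + jZ_L·tanβl)
     = 50·(79 − j15.8)/(61.8 + j27.8)

Z_in ≈ 48.4 − j34.6 Ω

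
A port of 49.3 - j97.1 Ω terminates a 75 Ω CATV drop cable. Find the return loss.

RL ≈ 3.92 dB

Γ = (-25.7 − j97.1)/(124.3 − j97.1), |Γ| = 0.637
RL = −20·log₁₀|Γ| = −20·log₁₀(0.637)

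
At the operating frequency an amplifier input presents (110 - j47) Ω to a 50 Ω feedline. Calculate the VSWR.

VSWR ≈ 2.68

Γ = (Z_L − Z_0)/(Z_L + Z_0) = (60 − j47)/(160 − j47)
|Γ| = 76.2/167 = 0.457
VSWR = (1 + |Γ|)/(1 − |Γ|) = 1.46/0.543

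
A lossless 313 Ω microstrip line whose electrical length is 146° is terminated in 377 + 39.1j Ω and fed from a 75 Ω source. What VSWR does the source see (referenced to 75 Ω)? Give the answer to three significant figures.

tan(βl) = -0.675
Z_in = Z_0·(Z_L + jZ_0·tanβl)/(Z_0 + jZ_L·tanβl) = 299 + j65.2 Ω
Γ_s = (Z_in − Z_s)/(Z_in + Z_s) = (224 + j65.2)/(374 + j65.2), |Γ_s| = 0.614
VSWR = (1 + |Γ_s|)/(1 − |Γ_s|)

VSWR ≈ 4.19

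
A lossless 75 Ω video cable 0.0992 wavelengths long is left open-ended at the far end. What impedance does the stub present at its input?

βl = 2π × 0.0992 = 35.7°
tan(βl) = 0.719
For an open-ended stub, Z_in = −jZ_0·cot(βl) = −jZ_0/tan(βl)

Z_in ≈ −j104 Ω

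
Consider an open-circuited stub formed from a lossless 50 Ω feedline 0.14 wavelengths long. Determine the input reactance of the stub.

X_in ≈ -41.4 Ω (capacitive)

βl = 2π × 0.14 = 50.4°
tan(βl) = 1.21
For an open-circuited stub, Z_in = −jZ_0·cot(βl) = −jZ_0/tan(βl)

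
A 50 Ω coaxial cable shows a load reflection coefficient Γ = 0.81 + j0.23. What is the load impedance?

Z_L ≈ 163 + j258 Ω

Z_L = Z_0·(1 + Γ)/(1 − Γ) = 50·(1.81 + j0.23)/(0.19 − j0.23)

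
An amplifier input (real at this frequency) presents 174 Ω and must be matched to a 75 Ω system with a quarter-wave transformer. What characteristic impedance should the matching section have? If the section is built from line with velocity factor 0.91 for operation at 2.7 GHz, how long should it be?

Z_qwt = √(Z_0·R_L) = √(75 × 174) = √13050
λ = 0.91·c/f = 0.101 m, so l = λ/4 = 0.0253 m

Z_qwt ≈ 114 Ω; length ≈ 2.53 cm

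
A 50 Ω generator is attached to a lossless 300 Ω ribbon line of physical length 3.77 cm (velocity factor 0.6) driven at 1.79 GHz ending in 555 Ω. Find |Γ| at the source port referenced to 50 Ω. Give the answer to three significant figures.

|Γ| ≈ 0.757

λ = v/f = 0.6·c / 1.79 GHz = 0.101 m
βl = 2π·l/λ = 2π × 0.375 = 135°
tan(βl) = -1
Z_in = Z_0·(Z_L + jZ_0·tanβl)/(Z_0 + jZ_L·tanβl) = 251 + j164 Ω
Γ_s = (Z_in − Z_s)/(Z_in + Z_s) = (201 + j164)/(301 + j164), |Γ_s| = 0.757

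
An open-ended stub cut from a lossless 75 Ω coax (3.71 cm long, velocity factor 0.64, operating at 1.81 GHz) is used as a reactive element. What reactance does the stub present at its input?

λ = v/f = 0.64·c / 1.81 GHz = 0.106 m
βl = 2π·l/λ = 2π × 0.35 = 126°
tan(βl) = -1.38
For an open-ended stub, Z_in = −jZ_0·cot(βl) = −jZ_0/tan(βl)

X_in ≈ 54.3 Ω (inductive)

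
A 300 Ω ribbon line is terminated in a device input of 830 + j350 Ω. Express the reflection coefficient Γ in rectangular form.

Γ = (Z_L − Z_0)/(Z_L + Z_0) = (530 + j350)/(1130 + j350)

Γ ≈ 0.516 + j0.15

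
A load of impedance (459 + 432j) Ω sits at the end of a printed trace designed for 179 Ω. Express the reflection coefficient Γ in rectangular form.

Γ ≈ 0.615 + j0.261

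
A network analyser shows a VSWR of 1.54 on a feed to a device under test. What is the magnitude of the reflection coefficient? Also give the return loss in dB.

|Γ| ≈ 0.213; return loss ≈ 13.4 dB

|Γ| = (S − 1)/(S + 1) = (1.54 − 1)/(1.54 + 1) = 0.54/2.54
RL = −20·log₁₀|Γ| = −20·log₁₀(0.213)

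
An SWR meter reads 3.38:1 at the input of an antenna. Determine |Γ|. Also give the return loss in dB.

|Γ| = (S − 1)/(S + 1) = (3.38 − 1)/(3.38 + 1) = 2.38/4.38
RL = −20·log₁₀|Γ| = −20·log₁₀(0.543)

|Γ| ≈ 0.543; return loss ≈ 5.3 dB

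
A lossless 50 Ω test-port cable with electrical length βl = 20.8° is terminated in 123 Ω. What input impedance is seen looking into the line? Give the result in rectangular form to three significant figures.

Z_in ≈ 75.1 − j51.2 Ω

tan(βl) = tan(20.8°) = 0.38
Z_in = Z_0·(Z_L + jZ_0·tanβl)/(Z_0 + jZ_L·tanβl)
     = 50·(123 + j19)/(50 + j46.7)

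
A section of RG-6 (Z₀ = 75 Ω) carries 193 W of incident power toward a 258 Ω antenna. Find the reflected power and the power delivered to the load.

P_reflected ≈ 58.3 W; P_delivered ≈ 135 W

Γ = (258 − 75)/(258 + 75) = 0.55
|Γ|² = 0.302
P_refl = |Γ|²·P_inc = 58.3 W, P_del = (1 − |Γ|²)·P_inc = 135 W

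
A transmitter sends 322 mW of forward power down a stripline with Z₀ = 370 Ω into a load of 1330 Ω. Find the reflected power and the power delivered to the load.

P_reflected ≈ 103 mW; P_delivered ≈ 219 mW

Γ = (1330 − 370)/(1330 + 370) = 0.565
|Γ|² = 0.319
P_refl = |Γ|²·P_inc = 103 mW, P_del = (1 − |Γ|²)·P_inc = 219 mW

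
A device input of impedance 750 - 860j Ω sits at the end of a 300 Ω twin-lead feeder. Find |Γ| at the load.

|Γ| ≈ 0.715

Γ = (Z_L − Z_0)/(Z_L + Z_0) = (450 − j860)/(1050 − j860)
|Γ| = 971/1360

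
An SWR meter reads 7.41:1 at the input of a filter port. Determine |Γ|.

|Γ| = (S − 1)/(S + 1) = (7.41 − 1)/(7.41 + 1) = 6.41/8.41

|Γ| ≈ 0.762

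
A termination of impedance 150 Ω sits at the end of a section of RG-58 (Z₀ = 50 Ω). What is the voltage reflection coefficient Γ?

Γ = (Z_L − Z_0)/(Z_L + Z_0) = (150 − 50)/(150 + 50) = 100/200

Γ = 0.5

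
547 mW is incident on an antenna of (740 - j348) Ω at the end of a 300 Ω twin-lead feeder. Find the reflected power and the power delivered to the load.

|Γ| = |(440 − j348)/(1040 − j348)| = 0.512
|Γ|² = 0.262
P_refl = |Γ|²·P_inc = 143 mW, P_del = (1 − |Γ|²)·P_inc = 404 mW

P_reflected ≈ 143 mW; P_delivered ≈ 404 mW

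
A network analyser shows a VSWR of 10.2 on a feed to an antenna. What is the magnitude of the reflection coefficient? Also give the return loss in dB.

|Γ| ≈ 0.821; return loss ≈ 1.71 dB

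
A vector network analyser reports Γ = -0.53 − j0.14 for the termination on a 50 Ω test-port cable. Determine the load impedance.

Z_L ≈ 14.8 − j5.93 Ω

Z_L = Z_0·(1 + Γ)/(1 − Γ) = 50·(0.47 − j0.14)/(1.53 + j0.14)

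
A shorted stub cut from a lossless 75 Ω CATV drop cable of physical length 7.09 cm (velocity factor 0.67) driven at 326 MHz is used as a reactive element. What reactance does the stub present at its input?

λ = v/f = 0.67·c / 326 MHz = 0.617 m
βl = 2π·l/λ = 2π × 0.115 = 41.4°
tan(βl) = 0.882
For a shorted stub, Z_in = jZ_0·tan(βl)

X_in ≈ 66.1 Ω (inductive)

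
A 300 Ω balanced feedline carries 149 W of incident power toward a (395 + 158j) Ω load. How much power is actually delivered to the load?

P_delivered ≈ 139 W

|Γ| = |(95 + j158)/(695 + j158)| = 0.259
|Γ|² = 0.0669
P_refl = |Γ|²·P_inc = 9.97 W, P_del = (1 − |Γ|²)·P_inc = 139 W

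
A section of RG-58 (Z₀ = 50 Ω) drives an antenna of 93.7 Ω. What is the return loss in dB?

Γ = (93.7 − 50)/(93.7 + 50) = 0.304
RL = −20·log₁₀|Γ| = −20·log₁₀(0.304)

RL ≈ 10.3 dB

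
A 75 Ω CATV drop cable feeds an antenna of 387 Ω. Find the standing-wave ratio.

VSWR ≈ 5.16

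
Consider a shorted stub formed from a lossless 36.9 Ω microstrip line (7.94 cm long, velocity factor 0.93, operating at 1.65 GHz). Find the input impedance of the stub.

λ = v/f = 0.93·c / 1.65 GHz = 0.169 m
βl = 2π·l/λ = 2π × 0.47 = 169°
tan(βl) = -0.194
For a shorted stub, Z_in = jZ_0·tan(βl)

Z_in ≈ −j7.14 Ω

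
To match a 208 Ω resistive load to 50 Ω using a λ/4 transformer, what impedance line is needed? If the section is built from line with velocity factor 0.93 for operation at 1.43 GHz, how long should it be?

Z_qwt = √(Z_0·R_L) = √(50 × 208) = √10400
λ = 0.93·c/f = 0.195 m, so l = λ/4 = 0.0488 m

Z_qwt ≈ 102 Ω; length ≈ 4.88 cm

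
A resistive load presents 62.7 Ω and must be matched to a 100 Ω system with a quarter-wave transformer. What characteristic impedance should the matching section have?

Z_qwt ≈ 79.2 Ω

Z_qwt = √(Z_0·R_L) = √(100 × 62.7) = √6270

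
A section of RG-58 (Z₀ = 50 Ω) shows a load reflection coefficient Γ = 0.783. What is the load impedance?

Z_L = Z_0·(1 + Γ)/(1 − Γ) = 50·(1.78)/(0.217)

Z_L ≈ 411 Ω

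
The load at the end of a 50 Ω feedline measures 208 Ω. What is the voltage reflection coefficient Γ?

Γ = 0.612

Γ = (Z_L − Z_0)/(Z_L + Z_0) = (208 − 50)/(208 + 50) = 158/258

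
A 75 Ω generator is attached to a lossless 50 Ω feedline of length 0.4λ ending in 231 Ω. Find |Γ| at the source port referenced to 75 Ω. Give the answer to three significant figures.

|Γ| ≈ 0.633

βl = 2π × 0.4 = 144°
tan(βl) = -0.727
Z_in = Z_0·(Z_L + jZ_0·tanβl)/(Z_0 + jZ_L·tanβl) = 28.8 + j60.2 Ω
Γ_s = (Z_in − Z_s)/(Z_in + Z_s) = (-46.2 + j60.2)/(104 + j60.2), |Γ_s| = 0.633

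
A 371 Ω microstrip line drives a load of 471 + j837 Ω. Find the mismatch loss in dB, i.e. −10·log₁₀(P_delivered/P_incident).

Γ = (100 + j837)/(842 + j837), |Γ| = 0.71
|Γ|² = 0.504, so P_del/P_inc = 1 − |Γ|² = 0.496
ML = −10·log₁₀(1 − |Γ|²)

mismatch loss ≈ 3.05 dB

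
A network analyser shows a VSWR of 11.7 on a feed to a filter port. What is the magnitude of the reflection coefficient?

|Γ| ≈ 0.843

|Γ| = (S − 1)/(S + 1) = (11.7 − 1)/(11.7 + 1) = 10.7/12.7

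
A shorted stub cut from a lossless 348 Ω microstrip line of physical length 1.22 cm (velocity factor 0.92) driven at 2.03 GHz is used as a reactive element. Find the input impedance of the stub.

Z_in ≈ +j220 Ω

λ = v/f = 0.92·c / 2.03 GHz = 0.136 m
βl = 2π·l/λ = 2π × 0.0897 = 32.3°
tan(βl) = 0.632
For a shorted stub, Z_in = jZ_0·tan(βl)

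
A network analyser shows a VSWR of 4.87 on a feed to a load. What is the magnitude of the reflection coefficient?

|Γ| ≈ 0.659

|Γ| = (S − 1)/(S + 1) = (4.87 − 1)/(4.87 + 1) = 3.87/5.87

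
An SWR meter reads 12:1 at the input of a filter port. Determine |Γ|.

|Γ| = (S − 1)/(S + 1) = (12 − 1)/(12 + 1) = 11/13

|Γ| ≈ 0.846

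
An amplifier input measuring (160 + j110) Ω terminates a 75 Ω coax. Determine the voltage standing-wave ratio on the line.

Γ = (Z_L − Z_0)/(Z_L + Z_0) = (85 + j110)/(235 + j110)
|Γ| = 139/259 = 0.536
VSWR = (1 + |Γ|)/(1 − |Γ|) = 1.54/0.464

VSWR ≈ 3.31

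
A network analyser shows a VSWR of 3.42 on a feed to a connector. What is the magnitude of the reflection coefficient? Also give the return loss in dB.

|Γ| ≈ 0.548; return loss ≈ 5.23 dB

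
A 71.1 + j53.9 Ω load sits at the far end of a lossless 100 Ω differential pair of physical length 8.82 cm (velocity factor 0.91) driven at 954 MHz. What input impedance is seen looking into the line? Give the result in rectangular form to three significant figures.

λ = v/f = 0.91·c / 954 MHz = 0.286 m
βl = 2π·l/λ = 2π × 0.308 = 111°
tan(βl) = tan(111°) = -2.61
Z_in = Z_0·(Z_L + jZ_0·tanβl)/(Z_0 + jZ_L·tanβl)
     = 100·(71.1 − j207)/(241 − j186)

Z_in ≈ 60.1 − j39.7 Ω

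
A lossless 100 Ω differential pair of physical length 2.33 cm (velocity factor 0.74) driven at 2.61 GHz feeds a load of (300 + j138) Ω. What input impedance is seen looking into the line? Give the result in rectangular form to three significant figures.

Z_in ≈ 27 + j1.34 Ω

λ = v/f = 0.74·c / 2.61 GHz = 0.0851 m
βl = 2π·l/λ = 2π × 0.274 = 98.6°
tan(βl) = tan(98.6°) = -6.6
Z_in = Z_0·(Z_L + jZ_0·tanβl)/(Z_0 + jZ_L·tanβl)
     = 100·(300 − j522)/(1010 − j1980)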